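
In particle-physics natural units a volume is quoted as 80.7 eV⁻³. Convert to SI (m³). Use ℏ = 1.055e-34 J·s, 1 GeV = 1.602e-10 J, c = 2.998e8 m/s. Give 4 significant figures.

Volume is [L]³ = [E]⁻³·(ℏc)³.
1 GeV⁻³ → (ℏc)³ × (1 GeV in J)⁻³ = 7.696e-48 m³.
Convert the energy scale: 80.7 eV⁻³ = 8.07e28 GeV⁻³.
Result: 8.07e28 × 7.696e-48 = 6.211e-19 m³.

6.211e-19 m³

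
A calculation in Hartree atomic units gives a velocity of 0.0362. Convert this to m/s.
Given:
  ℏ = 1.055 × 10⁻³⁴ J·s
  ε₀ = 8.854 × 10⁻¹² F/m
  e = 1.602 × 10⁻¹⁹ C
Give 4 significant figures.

7.915 × 10⁴ m/s

One atomic unit of velocity: v_au = e²/(4πε₀ℏ) = 2.186 × 10⁶ m/s.
0.0362 × 2.186 × 10⁶ m/s = 7.915 × 10⁴ m/s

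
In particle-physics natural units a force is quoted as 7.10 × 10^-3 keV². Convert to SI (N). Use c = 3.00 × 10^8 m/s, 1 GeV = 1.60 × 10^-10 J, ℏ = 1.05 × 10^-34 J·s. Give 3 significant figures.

5.77 × 10^-9 N

Force is [E]/[L] = [E]²/(ℏc); restore (ℏc)⁻¹.
1 GeV² → 1/(ℏc) × (1 GeV in J)² = 8.13 × 10^5 N.
Convert the energy scale: 7.10 × 10^-3 keV² = 7.10 × 10^-15 GeV².
Result: 7.10 × 10^-15 × 8.13 × 10^5 = 5.77 × 10^-9 N.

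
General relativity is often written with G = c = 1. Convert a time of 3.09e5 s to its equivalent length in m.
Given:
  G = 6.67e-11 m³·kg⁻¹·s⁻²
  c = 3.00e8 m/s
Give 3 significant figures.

9.27e13 m

Time → length via c.
3.09e5 s × (c) = 9.27e13 m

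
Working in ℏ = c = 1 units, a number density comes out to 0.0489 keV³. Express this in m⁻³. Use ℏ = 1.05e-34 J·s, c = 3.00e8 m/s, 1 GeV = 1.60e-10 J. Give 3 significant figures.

Number density is [L]⁻³ = [E]³/(ℏc)³.
1 GeV³ → 1/(ℏc)³ × (1 GeV in J)³ = 1.31e47 m⁻³.
Convert the energy scale: 0.0489 keV³ = 4.89e-20 GeV³.
Result: 4.89e-20 × 1.31e47 = 6.41e27 m⁻³.

6.41e27 m⁻³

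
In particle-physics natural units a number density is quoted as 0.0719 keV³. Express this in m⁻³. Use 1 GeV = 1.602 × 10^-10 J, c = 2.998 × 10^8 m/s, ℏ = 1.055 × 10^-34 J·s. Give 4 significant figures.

9.343 × 10^27 m⁻³

Number density is [L]⁻³ = [E]³/(ℏc)³.
1 GeV³ → 1/(ℏc)³ × (1 GeV in J)³ = 1.299 × 10^47 m⁻³.
Convert the energy scale: 0.0719 keV³ = 7.19 × 10^-20 GeV³.
Result: 7.19 × 10^-20 × 1.299 × 10^47 = 9.343 × 10^27 m⁻³.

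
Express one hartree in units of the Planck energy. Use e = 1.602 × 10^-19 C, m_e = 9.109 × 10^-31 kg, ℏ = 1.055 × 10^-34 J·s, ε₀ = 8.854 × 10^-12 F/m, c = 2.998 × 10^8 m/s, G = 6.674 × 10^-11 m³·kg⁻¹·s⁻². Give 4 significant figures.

hartree: E_h = m_e e⁴/(4πε₀ℏ)² = 4.354 × 10^-18 J
Planck energy: E_P = √(ℏc⁵/G) = 1.957 × 10^9 J
ratio = 4.354 × 10^-18 / 1.957 × 10^9 = 2.225 × 10^-27

2.225 × 10^-27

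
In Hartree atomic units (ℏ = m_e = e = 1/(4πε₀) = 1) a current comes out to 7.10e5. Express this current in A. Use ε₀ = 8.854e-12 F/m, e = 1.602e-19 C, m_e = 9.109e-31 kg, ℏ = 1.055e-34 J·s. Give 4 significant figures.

4.694e3 A

One atomic unit of electric current: I_au = e E_h/ℏ = m_e e⁵/((4πε₀)²ℏ³) = 6.612e-3 A.
7.10e5 × 6.612e-3 A = 4.694e3 A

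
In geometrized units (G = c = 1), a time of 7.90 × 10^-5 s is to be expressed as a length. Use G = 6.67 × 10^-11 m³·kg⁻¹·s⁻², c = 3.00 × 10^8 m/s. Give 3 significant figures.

2.37 × 10^4 m

Time → length via c.
7.90 × 10^-5 s × (c) = 2.37 × 10^4 m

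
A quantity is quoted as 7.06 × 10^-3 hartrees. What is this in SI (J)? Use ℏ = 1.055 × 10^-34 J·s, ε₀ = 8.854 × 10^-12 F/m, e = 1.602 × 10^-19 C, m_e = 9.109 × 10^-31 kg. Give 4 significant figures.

One hartree: E_h = m_e e⁴/(4πε₀ℏ)² = 4.354 × 10^-18 J.
7.06 × 10^-3 × 4.354 × 10^-18 J = 3.074 × 10^-20 J

3.074 × 10^-20 J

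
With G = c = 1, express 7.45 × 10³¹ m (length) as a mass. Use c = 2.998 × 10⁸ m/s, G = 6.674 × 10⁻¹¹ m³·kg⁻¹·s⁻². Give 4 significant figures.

Length → mass via c²/G.
7.45 × 10³¹ m × (c²/G) = 1.003 × 10⁵⁹ kg

1.003 × 10⁵⁹ kg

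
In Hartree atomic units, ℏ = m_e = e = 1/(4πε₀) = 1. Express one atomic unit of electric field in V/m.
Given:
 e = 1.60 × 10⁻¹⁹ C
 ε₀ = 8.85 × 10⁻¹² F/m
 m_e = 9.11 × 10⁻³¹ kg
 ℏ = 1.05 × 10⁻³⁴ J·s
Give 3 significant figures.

The unique combination of the constants set to 1 with dimensions of electric field is E_au = E_h/(e a₀) = m_e²e⁵/((4πε₀)³ℏ⁴).
E_h = 4.38 × 10⁻¹⁸ J
a₀ = 5.26 × 10⁻¹¹ m
E_h/(e·a₀) = 5.20 × 10¹¹ V/m

5.20 × 10¹¹ V/m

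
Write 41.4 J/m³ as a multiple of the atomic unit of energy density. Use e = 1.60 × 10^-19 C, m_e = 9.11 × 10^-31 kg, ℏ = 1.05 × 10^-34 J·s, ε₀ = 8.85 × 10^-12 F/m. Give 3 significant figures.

1.37 × 10^-12

atomic unit of energy density: u_au = E_h/a₀³ = m_e⁴e¹⁰/((4πε₀)⁵ℏ⁸) = 3.01 × 10^13 J/m³.
41.4 / 3.01 × 10^13 = 1.37 × 10^-12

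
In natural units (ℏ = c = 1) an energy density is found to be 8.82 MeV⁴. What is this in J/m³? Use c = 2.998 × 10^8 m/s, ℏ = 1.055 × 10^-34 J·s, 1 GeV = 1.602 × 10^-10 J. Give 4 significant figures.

1.836 × 10^26 J/m³

[E]/[L]³ = [E]⁴/(ℏc)³; restore (ℏc)⁻³.
1 GeV⁴ → 1/(ℏc)³ × (1 GeV in J)⁴ = 2.082 × 10^37 J/m³.
Convert the energy scale: 8.82 MeV⁴ = 8.82 × 10^-12 GeV⁴.
Result: 8.82 × 10^-12 × 2.082 × 10^37 = 1.836 × 10^26 J/m³.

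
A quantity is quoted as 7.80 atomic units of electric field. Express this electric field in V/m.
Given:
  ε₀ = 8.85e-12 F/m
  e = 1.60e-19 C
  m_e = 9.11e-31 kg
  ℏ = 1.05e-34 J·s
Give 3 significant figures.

One atomic unit of electric field: E_au = E_h/(e a₀) = m_e²e⁵/((4πε₀)³ℏ⁴) = 5.20e11 V/m.
7.80 × 5.20e11 V/m = 4.06e12 V/m

4.06e12 V/m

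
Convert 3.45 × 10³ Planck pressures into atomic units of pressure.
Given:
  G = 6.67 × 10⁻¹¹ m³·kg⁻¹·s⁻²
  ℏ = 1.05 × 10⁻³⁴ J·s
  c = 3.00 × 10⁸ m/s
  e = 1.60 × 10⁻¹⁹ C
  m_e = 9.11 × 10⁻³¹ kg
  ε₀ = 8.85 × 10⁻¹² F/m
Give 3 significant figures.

5.36 × 10¹⁰³

Planck pressure: p_P = c⁷/(ℏG²) = 4.68 × 10¹¹³ Pa
atomic unit of pressure: P_au = E_h/a₀³ = m_e⁴e¹⁰/((4πε₀)⁵ℏ⁸) = 3.01 × 10¹³ Pa
3.45 × 10³ × 4.68 × 10¹¹³ / 3.01 × 10¹³ = 5.36 × 10¹⁰³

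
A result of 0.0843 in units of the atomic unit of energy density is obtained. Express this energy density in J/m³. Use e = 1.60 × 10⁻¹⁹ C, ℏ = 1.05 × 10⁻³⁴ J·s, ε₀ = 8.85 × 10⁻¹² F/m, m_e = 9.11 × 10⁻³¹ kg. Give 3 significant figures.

One atomic unit of energy density: u_au = E_h/a₀³ = m_e⁴e¹⁰/((4πε₀)⁵ℏ⁸) = 3.01 × 10¹³ J/m³.
0.0843 × 3.01 × 10¹³ J/m³ = 2.54 × 10¹² J/m³

2.54 × 10¹² J/m³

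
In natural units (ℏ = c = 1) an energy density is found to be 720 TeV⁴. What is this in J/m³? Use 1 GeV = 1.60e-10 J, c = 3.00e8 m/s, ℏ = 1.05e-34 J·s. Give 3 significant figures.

1.51e52 J/m³

[E]/[L]³ = [E]⁴/(ℏc)³; restore (ℏc)⁻³.
1 GeV⁴ → 1/(ℏc)³ × (1 GeV in J)⁴ = 2.10e37 J/m³.
Convert the energy scale: 720 TeV⁴ = 7.20e14 GeV⁴.
Result: 7.20e14 × 2.10e37 = 1.51e52 J/m³.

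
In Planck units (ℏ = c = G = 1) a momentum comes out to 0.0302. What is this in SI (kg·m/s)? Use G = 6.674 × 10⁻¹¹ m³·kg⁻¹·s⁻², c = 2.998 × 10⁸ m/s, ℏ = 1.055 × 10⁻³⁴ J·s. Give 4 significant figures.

0.1971 kg·m/s

One Planck momentum: p_P = √(ℏc³/G) = 6.527 kg·m/s.
0.0302 × 6.527 kg·m/s = 0.1971 kg·m/s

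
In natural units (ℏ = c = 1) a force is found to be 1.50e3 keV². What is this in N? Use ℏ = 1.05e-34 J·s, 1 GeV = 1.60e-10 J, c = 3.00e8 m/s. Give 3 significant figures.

1.22e-3 N

Force is [E]/[L] = [E]²/(ℏc); restore (ℏc)⁻¹.
1 GeV² → 1/(ℏc) × (1 GeV in J)² = 8.13e5 N.
Convert the energy scale: 1.50e3 keV² = 1.50e-9 GeV².
Result: 1.50e-9 × 8.13e5 = 1.22e-3 N.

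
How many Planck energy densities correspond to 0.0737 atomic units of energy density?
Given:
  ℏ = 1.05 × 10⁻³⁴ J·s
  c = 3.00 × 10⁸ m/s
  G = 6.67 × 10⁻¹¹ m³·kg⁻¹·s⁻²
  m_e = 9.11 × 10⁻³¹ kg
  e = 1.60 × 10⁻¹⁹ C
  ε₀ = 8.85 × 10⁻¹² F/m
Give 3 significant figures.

4.74 × 10⁻¹⁰²

atomic unit of energy density: u_au = E_h/a₀³ = m_e⁴e¹⁰/((4πε₀)⁵ℏ⁸) = 3.01 × 10¹³ J/m³
Planck energy density: u_P = c⁷/(ℏG²) = 4.68 × 10¹¹³ J/m³
0.0737 × 3.01 × 10¹³ / 4.68 × 10¹¹³ = 4.74 × 10⁻¹⁰²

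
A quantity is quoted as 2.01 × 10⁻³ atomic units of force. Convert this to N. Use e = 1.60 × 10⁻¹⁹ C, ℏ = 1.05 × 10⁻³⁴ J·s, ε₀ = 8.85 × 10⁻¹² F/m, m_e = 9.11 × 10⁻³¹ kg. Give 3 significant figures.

One atomic unit of force: F_au = E_h/a₀ = m_e²e⁶/((4πε₀)³ℏ⁴) = 8.33 × 10⁻⁸ N.
2.01 × 10⁻³ × 8.33 × 10⁻⁸ N = 1.67 × 10⁻¹⁰ N

1.67 × 10⁻¹⁰ N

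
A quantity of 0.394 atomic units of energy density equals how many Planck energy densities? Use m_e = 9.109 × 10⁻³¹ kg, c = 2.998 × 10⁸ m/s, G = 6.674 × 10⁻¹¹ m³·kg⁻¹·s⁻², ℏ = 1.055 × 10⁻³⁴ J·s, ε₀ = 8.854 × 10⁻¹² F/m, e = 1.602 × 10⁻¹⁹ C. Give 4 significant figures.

2.491 × 10⁻¹⁰¹

atomic unit of energy density: u_au = E_h/a₀³ = m_e⁴e¹⁰/((4πε₀)⁵ℏ⁸) = 2.929 × 10¹³ J/m³
Planck energy density: u_P = c⁷/(ℏG²) = 4.632 × 10¹¹³ J/m³
0.394 × 2.929 × 10¹³ / 4.632 × 10¹¹³ = 2.491 × 10⁻¹⁰¹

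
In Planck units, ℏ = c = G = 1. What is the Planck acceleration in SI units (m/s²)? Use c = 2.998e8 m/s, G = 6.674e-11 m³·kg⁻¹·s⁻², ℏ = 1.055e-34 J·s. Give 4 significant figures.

5.560e51 m/s²

From ℏ = c = G = 1 the acceleration scale is a_P = √(c⁷/(ℏG)).
  = √(3.092e103)
  = 5.560e51 m/s²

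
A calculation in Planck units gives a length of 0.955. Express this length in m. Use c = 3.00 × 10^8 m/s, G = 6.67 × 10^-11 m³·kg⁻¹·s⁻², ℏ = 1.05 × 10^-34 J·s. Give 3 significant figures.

One Planck length: ℓ_P = √(ℏG/c³) = 1.61 × 10^-35 m.
0.955 × 1.61 × 10^-35 m = 1.54 × 10^-35 m

1.54 × 10^-35 m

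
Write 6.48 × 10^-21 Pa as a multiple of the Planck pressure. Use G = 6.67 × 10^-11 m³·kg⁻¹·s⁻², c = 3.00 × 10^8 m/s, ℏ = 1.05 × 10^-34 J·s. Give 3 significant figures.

Planck pressure: p_P = c⁷/(ℏG²) = 4.68 × 10^113 Pa.
6.48 × 10^-21 / 4.68 × 10^113 = 1.38 × 10^-134

1.38 × 10^-134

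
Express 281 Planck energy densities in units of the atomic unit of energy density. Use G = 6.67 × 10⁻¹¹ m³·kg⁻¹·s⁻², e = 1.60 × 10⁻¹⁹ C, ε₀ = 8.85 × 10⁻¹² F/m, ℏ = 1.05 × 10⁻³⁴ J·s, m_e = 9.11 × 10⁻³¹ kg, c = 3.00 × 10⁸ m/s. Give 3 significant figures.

Planck energy density: u_P = c⁷/(ℏG²) = 4.68 × 10¹¹³ J/m³
atomic unit of energy density: u_au = E_h/a₀³ = m_e⁴e¹⁰/((4πε₀)⁵ℏ⁸) = 3.01 × 10¹³ J/m³
281 × 4.68 × 10¹¹³ / 3.01 × 10¹³ = 4.37 × 10¹⁰²

4.37 × 10¹⁰²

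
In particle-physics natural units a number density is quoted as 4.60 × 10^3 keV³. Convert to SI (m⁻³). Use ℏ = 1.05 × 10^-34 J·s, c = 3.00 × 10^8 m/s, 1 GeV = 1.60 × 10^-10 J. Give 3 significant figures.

Number density is [L]⁻³ = [E]³/(ℏc)³.
1 GeV³ → 1/(ℏc)³ × (1 GeV in J)³ = 1.31 × 10^47 m⁻³.
Convert the energy scale: 4.60 × 10^3 keV³ = 4.60 × 10^-15 GeV³.
Result: 4.60 × 10^-15 × 1.31 × 10^47 = 6.03 × 10^32 m⁻³.

6.03 × 10^32 m⁻³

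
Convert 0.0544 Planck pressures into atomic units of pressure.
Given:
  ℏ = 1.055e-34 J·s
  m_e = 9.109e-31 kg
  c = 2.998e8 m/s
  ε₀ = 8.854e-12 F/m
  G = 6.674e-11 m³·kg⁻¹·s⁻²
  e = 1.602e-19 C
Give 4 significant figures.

8.603e98

Planck pressure: p_P = c⁷/(ℏG²) = 4.632e113 Pa
atomic unit of pressure: P_au = E_h/a₀³ = m_e⁴e¹⁰/((4πε₀)⁵ℏ⁸) = 2.929e13 Pa
0.0544 × 4.632e113 / 2.929e13 = 8.603e98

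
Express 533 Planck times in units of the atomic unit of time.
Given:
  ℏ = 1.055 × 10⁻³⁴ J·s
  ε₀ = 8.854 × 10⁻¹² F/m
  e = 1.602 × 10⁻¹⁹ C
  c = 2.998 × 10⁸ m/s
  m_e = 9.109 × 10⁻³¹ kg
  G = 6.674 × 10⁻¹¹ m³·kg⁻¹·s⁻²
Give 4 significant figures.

Planck time: t_P = √(ℏG/c⁵) = 5.392 × 10⁻⁴⁴ s
atomic unit of time: τ_au = (4πε₀)²ℏ³/(m_e e⁴) = 2.423 × 10⁻¹⁷ s
533 × 5.392 × 10⁻⁴⁴ / 2.423 × 10⁻¹⁷ = 1.186 × 10⁻²⁴

1.186 × 10⁻²⁴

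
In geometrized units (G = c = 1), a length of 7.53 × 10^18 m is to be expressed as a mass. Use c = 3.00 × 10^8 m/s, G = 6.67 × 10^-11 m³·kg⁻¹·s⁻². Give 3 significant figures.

Length → mass via c²/G.
7.53 × 10^18 m × (c²/G) = 1.02 × 10^46 kg

1.02 × 10^46 kg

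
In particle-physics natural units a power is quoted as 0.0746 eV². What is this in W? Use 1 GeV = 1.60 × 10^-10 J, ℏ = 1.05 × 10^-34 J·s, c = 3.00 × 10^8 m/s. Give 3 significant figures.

1.82 × 10^-5 W

Power is [E]/[T] = [E]²/ℏ.
1 GeV² → 1/ℏ × (1 GeV in J)² = 2.44 × 10^14 W.
Convert the energy scale: 0.0746 eV² = 7.46 × 10^-20 GeV².
Result: 7.46 × 10^-20 × 2.44 × 10^14 = 1.82 × 10^-5 W.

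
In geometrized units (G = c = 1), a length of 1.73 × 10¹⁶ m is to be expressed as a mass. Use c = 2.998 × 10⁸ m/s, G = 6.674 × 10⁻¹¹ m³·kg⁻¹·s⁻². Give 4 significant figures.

Length → mass via c²/G.
1.73 × 10¹⁶ m × (c²/G) = 2.330 × 10⁴³ kg

2.330 × 10⁴³ kg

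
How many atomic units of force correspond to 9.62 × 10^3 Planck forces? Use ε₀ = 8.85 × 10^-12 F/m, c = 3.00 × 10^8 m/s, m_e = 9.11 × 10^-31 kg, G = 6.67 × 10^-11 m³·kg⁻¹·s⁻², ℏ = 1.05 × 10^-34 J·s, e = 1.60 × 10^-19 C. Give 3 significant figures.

1.40 × 10^55

Planck force: F_P = c⁴/G = 1.21 × 10^44 N
atomic unit of force: F_au = E_h/a₀ = m_e²e⁶/((4πε₀)³ℏ⁴) = 8.33 × 10^-8 N
9.62 × 10^3 × 1.21 × 10^44 / 8.33 × 10^-8 = 1.40 × 10^55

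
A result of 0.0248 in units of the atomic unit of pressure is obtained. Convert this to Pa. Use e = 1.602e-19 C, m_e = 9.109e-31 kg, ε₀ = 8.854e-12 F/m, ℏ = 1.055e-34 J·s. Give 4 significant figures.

7.264e11 Pa

One atomic unit of pressure: P_au = E_h/a₀³ = m_e⁴e¹⁰/((4πε₀)⁵ℏ⁸) = 2.929e13 Pa.
0.0248 × 2.929e13 Pa = 7.264e11 Pa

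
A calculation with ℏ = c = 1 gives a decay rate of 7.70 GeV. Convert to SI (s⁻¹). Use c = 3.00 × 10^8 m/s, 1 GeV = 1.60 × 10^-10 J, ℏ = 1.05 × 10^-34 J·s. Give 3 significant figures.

A rate is [E]/ℏ; divide by ℏ.
1 GeV → 1/ℏ × (1 GeV in J) = 1.52 × 10^24 s⁻¹.
Result: 7.70 × 1.52 × 10^24 = 1.17 × 10^25 s⁻¹.

1.17 × 10^25 s⁻¹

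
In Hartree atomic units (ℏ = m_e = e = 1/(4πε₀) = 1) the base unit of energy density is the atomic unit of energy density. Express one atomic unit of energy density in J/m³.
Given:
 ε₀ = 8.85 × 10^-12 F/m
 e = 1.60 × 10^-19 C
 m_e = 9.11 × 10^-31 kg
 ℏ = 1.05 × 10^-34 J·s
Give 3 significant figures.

u_au = E_h/a₀³ = m_e⁴e¹⁰/((4πε₀)⁵ℏ⁸)
E_h = 4.38 × 10^-18 J
a₀ = 5.26 × 10^-11 m
E_h/a₀³ = 3.01 × 10^13 J/m³

3.01 × 10^13 J/m³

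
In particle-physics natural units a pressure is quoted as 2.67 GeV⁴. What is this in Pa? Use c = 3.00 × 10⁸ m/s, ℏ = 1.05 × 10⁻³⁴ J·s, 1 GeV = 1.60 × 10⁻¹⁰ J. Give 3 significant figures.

Pressure is [E]/[L]³ = [E]⁴/(ℏc)³.
1 GeV⁴ → 1/(ℏc)³ × (1 GeV in J)⁴ = 2.10 × 10³⁷ Pa.
Result: 2.67 × 2.10 × 10³⁷ = 5.60 × 10³⁷ Pa.

5.60 × 10³⁷ Pa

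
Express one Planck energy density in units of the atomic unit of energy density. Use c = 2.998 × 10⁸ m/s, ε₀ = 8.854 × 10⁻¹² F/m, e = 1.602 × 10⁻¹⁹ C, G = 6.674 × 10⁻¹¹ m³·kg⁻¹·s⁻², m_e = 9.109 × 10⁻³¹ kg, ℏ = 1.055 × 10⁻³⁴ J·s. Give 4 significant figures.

Planck energy density: u_P = c⁷/(ℏG²) = 4.632 × 10¹¹³ J/m³
atomic unit of energy density: u_au = E_h/a₀³ = m_e⁴e¹⁰/((4πε₀)⁵ℏ⁸) = 2.929 × 10¹³ J/m³
ratio = 4.632 × 10¹¹³ / 2.929 × 10¹³ = 1.581 × 10¹⁰⁰

1.581 × 10¹⁰⁰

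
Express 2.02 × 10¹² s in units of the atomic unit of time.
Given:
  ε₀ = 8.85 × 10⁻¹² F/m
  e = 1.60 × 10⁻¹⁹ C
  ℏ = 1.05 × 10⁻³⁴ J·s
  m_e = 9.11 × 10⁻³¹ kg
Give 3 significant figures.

atomic unit of time: τ_au = (4πε₀)²ℏ³/(m_e e⁴) = 2.40 × 10⁻¹⁷ s.
2.02 × 10¹² / 2.40 × 10⁻¹⁷ = 8.42 × 10²⁸

8.42 × 10²⁸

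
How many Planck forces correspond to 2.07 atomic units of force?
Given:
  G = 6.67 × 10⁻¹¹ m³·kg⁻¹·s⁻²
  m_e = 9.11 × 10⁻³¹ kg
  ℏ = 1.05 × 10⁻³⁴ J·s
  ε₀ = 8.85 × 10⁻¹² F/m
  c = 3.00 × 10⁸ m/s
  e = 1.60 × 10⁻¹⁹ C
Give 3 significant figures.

1.42 × 10⁻⁵¹

atomic unit of force: F_au = E_h/a₀ = m_e²e⁶/((4πε₀)³ℏ⁴) = 8.33 × 10⁻⁸ N
Planck force: F_P = c⁴/G = 1.21 × 10⁴⁴ N
2.07 × 8.33 × 10⁻⁸ / 1.21 × 10⁴⁴ = 1.42 × 10⁻⁵¹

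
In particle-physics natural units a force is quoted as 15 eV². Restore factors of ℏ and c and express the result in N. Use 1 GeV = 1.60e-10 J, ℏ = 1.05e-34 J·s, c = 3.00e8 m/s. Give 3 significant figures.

Force is [E]/[L] = [E]²/(ℏc); restore (ℏc)⁻¹.
1 GeV² → 1/(ℏc) × (1 GeV in J)² = 8.13e5 N.
Convert the energy scale: 15 eV² = 1.50e-17 GeV².
Result: 1.50e-17 × 8.13e5 = 1.22e-11 N.

1.22e-11 N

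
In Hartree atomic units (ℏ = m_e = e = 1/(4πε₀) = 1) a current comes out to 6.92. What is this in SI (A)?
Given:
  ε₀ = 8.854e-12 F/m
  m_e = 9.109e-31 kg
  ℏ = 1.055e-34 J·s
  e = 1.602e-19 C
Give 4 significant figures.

0.04575 A

One atomic unit of electric current: I_au = e E_h/ℏ = m_e e⁵/((4πε₀)²ℏ³) = 6.612e-3 A.
6.92 × 6.612e-3 A = 0.04575 A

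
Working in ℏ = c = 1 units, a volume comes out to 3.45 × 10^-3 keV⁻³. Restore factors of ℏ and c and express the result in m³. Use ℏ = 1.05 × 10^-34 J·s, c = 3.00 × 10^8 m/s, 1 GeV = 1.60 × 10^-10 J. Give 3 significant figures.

2.63 × 10^-32 m³

Volume is [L]³ = [E]⁻³·(ℏc)³.
1 GeV⁻³ → (ℏc)³ × (1 GeV in J)⁻³ = 7.63 × 10^-48 m³.
Convert the energy scale: 3.45 × 10^-3 keV⁻³ = 3.45 × 10^15 GeV⁻³.
Result: 3.45 × 10^15 × 7.63 × 10^-48 = 2.63 × 10^-32 m³.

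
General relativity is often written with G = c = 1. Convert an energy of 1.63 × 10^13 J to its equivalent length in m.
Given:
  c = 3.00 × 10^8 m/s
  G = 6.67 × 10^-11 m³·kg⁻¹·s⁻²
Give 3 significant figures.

Energy → length via G/c⁴.
1.63 × 10^13 J × (G/c⁴) = 1.34 × 10^-31 m

1.34 × 10^-31 m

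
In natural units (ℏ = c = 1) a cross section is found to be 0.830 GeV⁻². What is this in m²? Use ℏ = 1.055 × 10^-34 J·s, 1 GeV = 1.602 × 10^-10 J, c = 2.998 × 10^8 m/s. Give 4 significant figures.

Area is [L]² = [E]⁻²·(ℏc)²; restore (ℏc)².
1 GeV⁻² → (ℏc)² × (1 GeV in J)⁻² = 3.898 × 10^-32 m².
Result: 0.830 × 3.898 × 10^-32 = 3.235 × 10^-32 m².

3.235 × 10^-32 m²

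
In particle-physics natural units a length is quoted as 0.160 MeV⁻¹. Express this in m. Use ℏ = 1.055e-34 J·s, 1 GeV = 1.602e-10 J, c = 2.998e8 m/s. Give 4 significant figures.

3.159e-14 m

A length is [E]⁻¹ in ℏ=c=1; restore one factor of ℏc.
1 GeV⁻¹ → ℏc × (1 GeV in J)⁻¹ = 1.974e-16 m.
Convert the energy scale: 0.160 MeV⁻¹ = 160 GeV⁻¹.
Result: 160 × 1.974e-16 = 3.159e-14 m.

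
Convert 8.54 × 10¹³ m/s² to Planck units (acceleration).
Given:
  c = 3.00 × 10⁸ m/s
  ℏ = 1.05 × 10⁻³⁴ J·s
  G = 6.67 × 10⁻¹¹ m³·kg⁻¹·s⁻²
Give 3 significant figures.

1.53 × 10⁻³⁸

Planck acceleration: a_P = √(c⁷/(ℏG)) = 5.59 × 10⁵¹ m/s².
8.54 × 10¹³ / 5.59 × 10⁵¹ = 1.53 × 10⁻³⁸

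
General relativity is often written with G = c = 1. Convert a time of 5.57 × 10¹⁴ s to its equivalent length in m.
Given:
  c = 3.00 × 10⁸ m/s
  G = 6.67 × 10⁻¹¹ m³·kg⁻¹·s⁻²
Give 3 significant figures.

Time → length via c.
5.57 × 10¹⁴ s × (c) = 1.67 × 10²³ m

1.67 × 10²³ m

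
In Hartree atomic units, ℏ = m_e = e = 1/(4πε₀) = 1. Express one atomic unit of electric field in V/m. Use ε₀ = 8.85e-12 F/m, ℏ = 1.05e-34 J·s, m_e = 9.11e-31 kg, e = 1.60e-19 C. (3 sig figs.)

5.20e11 V/m

The unique combination of the constants set to 1 with dimensions of electric field is E_au = E_h/(e a₀) = m_e²e⁵/((4πε₀)³ℏ⁴).
E_h = 4.38e-18 J
a₀ = 5.26e-11 m
E_h/(e·a₀) = 5.20e11 V/m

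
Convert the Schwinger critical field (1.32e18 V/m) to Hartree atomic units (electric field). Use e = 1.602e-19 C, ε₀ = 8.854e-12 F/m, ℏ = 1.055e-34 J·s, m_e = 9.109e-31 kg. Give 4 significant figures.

atomic unit of electric field: E_au = E_h/(e a₀) = m_e²e⁵/((4πε₀)³ℏ⁴) = 5.131e11 V/m.
1.32e18 / 5.131e11 = 2.573e6

2.573e6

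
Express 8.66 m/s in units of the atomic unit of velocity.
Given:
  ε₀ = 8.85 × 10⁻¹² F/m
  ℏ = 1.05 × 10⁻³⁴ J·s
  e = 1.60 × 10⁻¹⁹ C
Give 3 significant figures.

3.95 × 10⁻⁶

atomic unit of velocity: v_au = e²/(4πε₀ℏ) = 2.19 × 10⁶ m/s.
8.66 / 2.19 × 10⁶ = 3.95 × 10⁻⁶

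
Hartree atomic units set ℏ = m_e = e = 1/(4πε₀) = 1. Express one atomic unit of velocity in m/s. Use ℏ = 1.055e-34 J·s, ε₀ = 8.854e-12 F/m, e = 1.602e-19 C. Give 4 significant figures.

2.186e6 m/s

From ℏ = m_e = e = 1/(4πε₀) = 1 the velocity scale is v_au = e²/(4πε₀ℏ).
  = 2.566e-38 / 1.174e-44
  = 2.186e6 m/s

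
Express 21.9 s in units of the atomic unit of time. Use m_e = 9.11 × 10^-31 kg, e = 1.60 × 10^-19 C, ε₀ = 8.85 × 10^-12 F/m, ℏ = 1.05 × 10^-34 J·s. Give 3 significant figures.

atomic unit of time: τ_au = (4πε₀)²ℏ³/(m_e e⁴) = 2.40 × 10^-17 s.
21.9 / 2.40 × 10^-17 = 9.13 × 10^17

9.13 × 10^17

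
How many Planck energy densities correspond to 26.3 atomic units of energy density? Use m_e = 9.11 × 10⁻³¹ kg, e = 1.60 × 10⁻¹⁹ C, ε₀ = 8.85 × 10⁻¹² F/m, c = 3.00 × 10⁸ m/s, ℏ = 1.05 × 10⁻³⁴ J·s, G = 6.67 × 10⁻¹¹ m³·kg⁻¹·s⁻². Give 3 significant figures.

atomic unit of energy density: u_au = E_h/a₀³ = m_e⁴e¹⁰/((4πε₀)⁵ℏ⁸) = 3.01 × 10¹³ J/m³
Planck energy density: u_P = c⁷/(ℏG²) = 4.68 × 10¹¹³ J/m³
26.3 × 3.01 × 10¹³ / 4.68 × 10¹¹³ = 1.69 × 10⁻⁹⁹

1.69 × 10⁻⁹⁹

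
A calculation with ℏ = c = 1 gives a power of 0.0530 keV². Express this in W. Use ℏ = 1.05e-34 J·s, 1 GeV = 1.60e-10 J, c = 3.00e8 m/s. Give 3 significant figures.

Power is [E]/[T] = [E]²/ℏ.
1 GeV² → 1/ℏ × (1 GeV in J)² = 2.44e14 W.
Convert the energy scale: 0.0530 keV² = 5.30e-14 GeV².
Result: 5.30e-14 × 2.44e14 = 12.9 W.

12.9 W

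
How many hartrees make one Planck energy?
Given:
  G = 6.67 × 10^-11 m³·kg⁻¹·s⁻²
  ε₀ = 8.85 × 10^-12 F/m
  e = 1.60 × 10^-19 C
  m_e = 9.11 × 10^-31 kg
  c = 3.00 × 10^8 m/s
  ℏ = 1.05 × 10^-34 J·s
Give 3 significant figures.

4.47 × 10^26

Planck energy: E_P = √(ℏc⁵/G) = 1.96 × 10^9 J
hartree: E_h = m_e e⁴/(4πε₀ℏ)² = 4.38 × 10^-18 J
ratio = 1.96 × 10^9 / 4.38 × 10^-18 = 4.47 × 10^26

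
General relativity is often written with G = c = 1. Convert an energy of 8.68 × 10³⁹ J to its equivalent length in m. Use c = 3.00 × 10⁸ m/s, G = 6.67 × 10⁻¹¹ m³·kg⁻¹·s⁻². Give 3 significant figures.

Energy → length via G/c⁴.
8.68 × 10³⁹ J × (G/c⁴) = 7.15 × 10⁻⁵ m

7.15 × 10⁻⁵ m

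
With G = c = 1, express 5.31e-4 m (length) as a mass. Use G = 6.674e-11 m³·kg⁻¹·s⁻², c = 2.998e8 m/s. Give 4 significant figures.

7.151e23 kg

Length → mass via c²/G.
5.31e-4 m × (c²/G) = 7.151e23 kg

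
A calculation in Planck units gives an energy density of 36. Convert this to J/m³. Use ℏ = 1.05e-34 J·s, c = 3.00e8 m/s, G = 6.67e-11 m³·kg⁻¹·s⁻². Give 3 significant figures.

One Planck energy density: u_P = c⁷/(ℏG²) = 4.68e113 J/m³.
36 × 4.68e113 J/m³ = 1.69e115 J/m³

1.69e115 J/m³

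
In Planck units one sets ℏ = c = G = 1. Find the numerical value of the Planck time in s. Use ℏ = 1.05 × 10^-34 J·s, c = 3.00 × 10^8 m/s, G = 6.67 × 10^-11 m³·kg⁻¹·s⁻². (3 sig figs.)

5.37 × 10^-44 s

t_P = √(ℏG/c⁵)
  = √(2.88 × 10^-87)
  = 5.37 × 10^-44 s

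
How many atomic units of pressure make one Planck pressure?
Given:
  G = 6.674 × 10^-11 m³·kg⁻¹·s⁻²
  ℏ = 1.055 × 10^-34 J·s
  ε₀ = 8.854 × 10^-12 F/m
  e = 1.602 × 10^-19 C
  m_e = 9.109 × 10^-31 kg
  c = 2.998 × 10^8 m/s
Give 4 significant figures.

1.581 × 10^100

Planck pressure: p_P = c⁷/(ℏG²) = 4.632 × 10^113 Pa
atomic unit of pressure: P_au = E_h/a₀³ = m_e⁴e¹⁰/((4πε₀)⁵ℏ⁸) = 2.929 × 10^13 Pa
ratio = 4.632 × 10^113 / 2.929 × 10^13 = 1.581 × 10^100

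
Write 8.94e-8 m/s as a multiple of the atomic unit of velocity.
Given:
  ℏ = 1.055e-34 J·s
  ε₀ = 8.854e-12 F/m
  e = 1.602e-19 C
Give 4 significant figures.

atomic unit of velocity: v_au = e²/(4πε₀ℏ) = 2.186e6 m/s.
8.94e-8 / 2.186e6 = 4.089e-14

4.089e-14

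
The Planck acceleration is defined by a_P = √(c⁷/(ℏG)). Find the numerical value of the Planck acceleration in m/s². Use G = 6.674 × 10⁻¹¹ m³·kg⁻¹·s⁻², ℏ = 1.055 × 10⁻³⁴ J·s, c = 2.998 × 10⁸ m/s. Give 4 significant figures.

a_P = √(c⁷/(ℏG))
  = √(3.092 × 10¹⁰³)
  = 5.560 × 10⁵¹ m/s²

5.560 × 10⁵¹ m/s²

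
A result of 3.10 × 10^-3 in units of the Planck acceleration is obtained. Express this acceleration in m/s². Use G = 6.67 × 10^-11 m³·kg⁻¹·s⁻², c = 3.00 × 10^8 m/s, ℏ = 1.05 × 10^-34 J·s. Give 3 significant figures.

One Planck acceleration: a_P = √(c⁷/(ℏG)) = 5.59 × 10^51 m/s².
3.10 × 10^-3 × 5.59 × 10^51 m/s² = 1.73 × 10^49 m/s²

1.73 × 10^49 m/s²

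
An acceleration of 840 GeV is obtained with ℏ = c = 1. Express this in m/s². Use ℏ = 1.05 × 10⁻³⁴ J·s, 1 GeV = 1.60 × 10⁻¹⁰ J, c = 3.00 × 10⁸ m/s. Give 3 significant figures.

Acceleration is [L]/[T]² = c·[E]/ℏ.
1 GeV → c/ℏ × (1 GeV in J) = 4.57 × 10³² m/s².
Result: 840 × 4.57 × 10³² = 3.84 × 10³⁵ m/s².

3.84 × 10³⁵ m/s²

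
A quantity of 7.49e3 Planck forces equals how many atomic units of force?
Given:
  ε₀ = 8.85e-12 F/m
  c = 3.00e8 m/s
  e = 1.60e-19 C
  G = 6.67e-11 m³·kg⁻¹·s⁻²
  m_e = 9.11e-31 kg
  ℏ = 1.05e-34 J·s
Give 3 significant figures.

1.09e55

Planck force: F_P = c⁴/G = 1.21e44 N
atomic unit of force: F_au = E_h/a₀ = m_e²e⁶/((4πε₀)³ℏ⁴) = 8.33e-8 N
7.49e3 × 1.21e44 / 8.33e-8 = 1.09e55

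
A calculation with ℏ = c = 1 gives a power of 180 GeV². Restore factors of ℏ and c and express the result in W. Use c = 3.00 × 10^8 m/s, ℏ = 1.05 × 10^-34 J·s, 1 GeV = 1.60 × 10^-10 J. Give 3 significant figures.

Power is [E]/[T] = [E]²/ℏ.
1 GeV² → 1/ℏ × (1 GeV in J)² = 2.44 × 10^14 W.
Result: 180 × 2.44 × 10^14 = 4.39 × 10^16 W.

4.39 × 10^16 W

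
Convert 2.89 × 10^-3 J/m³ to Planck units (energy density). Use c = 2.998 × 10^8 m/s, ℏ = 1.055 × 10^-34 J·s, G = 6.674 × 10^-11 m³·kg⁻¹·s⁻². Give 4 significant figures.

Planck energy density: u_P = c⁷/(ℏG²) = 4.632 × 10^113 J/m³.
2.89 × 10^-3 / 4.632 × 10^113 = 6.239 × 10^-117

6.239 × 10^-117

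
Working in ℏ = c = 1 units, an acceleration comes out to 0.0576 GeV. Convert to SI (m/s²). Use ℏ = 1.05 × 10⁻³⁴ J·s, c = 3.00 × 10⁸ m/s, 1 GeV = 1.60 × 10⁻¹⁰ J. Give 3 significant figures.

2.63 × 10³¹ m/s²

Acceleration is [L]/[T]² = c·[E]/ℏ.
1 GeV → c/ℏ × (1 GeV in J) = 4.57 × 10³² m/s².
Result: 0.0576 × 4.57 × 10³² = 2.63 × 10³¹ m/s².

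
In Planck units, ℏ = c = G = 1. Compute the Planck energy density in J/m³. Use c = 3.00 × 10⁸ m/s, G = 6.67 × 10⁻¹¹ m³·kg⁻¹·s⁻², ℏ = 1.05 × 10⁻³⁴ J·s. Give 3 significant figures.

From ℏ = c = G = 1 the energy density scale is u_P = c⁷/(ℏG²).
  = 2.19 × 10⁵⁹ / 4.67 × 10⁻⁵⁵
  = 4.68 × 10¹¹³ J/m³

4.68 × 10¹¹³ J/m³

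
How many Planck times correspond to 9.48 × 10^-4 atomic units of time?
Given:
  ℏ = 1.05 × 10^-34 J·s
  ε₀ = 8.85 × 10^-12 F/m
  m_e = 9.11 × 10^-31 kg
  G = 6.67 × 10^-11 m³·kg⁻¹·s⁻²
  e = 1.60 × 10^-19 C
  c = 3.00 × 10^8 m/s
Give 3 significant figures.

4.23 × 10^23

atomic unit of time: τ_au = (4πε₀)²ℏ³/(m_e e⁴) = 2.40 × 10^-17 s
Planck time: t_P = √(ℏG/c⁵) = 5.37 × 10^-44 s
9.48 × 10^-4 × 2.40 × 10^-17 / 5.37 × 10^-44 = 4.23 × 10^23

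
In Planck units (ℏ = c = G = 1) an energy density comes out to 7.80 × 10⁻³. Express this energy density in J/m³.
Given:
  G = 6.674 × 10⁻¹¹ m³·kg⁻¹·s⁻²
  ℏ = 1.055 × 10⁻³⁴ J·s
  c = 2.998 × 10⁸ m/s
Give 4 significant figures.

3.613 × 10¹¹¹ J/m³

One Planck energy density: u_P = c⁷/(ℏG²) = 4.632 × 10¹¹³ J/m³.
7.80 × 10⁻³ × 4.632 × 10¹¹³ J/m³ = 3.613 × 10¹¹¹ J/m³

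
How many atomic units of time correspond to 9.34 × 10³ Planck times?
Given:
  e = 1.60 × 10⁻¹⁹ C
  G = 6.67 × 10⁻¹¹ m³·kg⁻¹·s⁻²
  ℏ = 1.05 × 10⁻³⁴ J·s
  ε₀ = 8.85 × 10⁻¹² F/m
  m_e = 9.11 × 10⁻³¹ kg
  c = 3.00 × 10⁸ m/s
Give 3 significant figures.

Planck time: t_P = √(ℏG/c⁵) = 5.37 × 10⁻⁴⁴ s
atomic unit of time: τ_au = (4πε₀)²ℏ³/(m_e e⁴) = 2.40 × 10⁻¹⁷ s
9.34 × 10³ × 5.37 × 10⁻⁴⁴ / 2.40 × 10⁻¹⁷ = 2.09 × 10⁻²³

2.09 × 10⁻²³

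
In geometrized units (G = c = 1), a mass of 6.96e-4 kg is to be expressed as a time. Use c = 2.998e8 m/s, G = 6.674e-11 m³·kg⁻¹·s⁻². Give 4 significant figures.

Mass → time via G/c³.
6.96e-4 kg × (G/c³) = 1.724e-39 s

1.724e-39 s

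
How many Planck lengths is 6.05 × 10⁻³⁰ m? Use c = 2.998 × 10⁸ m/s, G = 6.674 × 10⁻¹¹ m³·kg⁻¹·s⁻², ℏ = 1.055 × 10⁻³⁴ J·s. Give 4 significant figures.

3.743 × 10⁵

Planck length: ℓ_P = √(ℏG/c³) = 1.616 × 10⁻³⁵ m.
6.05 × 10⁻³⁰ / 1.616 × 10⁻³⁵ = 3.743 × 10⁵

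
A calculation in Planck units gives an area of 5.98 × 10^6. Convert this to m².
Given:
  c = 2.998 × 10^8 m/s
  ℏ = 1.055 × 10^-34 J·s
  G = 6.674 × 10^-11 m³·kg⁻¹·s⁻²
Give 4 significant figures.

1.563 × 10^-63 m²

One Planck area: A_P = ℏG/c³ = 2.613 × 10^-70 m².
5.98 × 10^6 × 2.613 × 10^-70 m² = 1.563 × 10^-63 m²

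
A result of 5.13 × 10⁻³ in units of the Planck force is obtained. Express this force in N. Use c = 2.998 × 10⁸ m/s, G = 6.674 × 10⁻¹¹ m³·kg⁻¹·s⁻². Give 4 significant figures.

One Planck force: F_P = c⁴/G = 1.210 × 10⁴⁴ N.
5.13 × 10⁻³ × 1.210 × 10⁴⁴ N = 6.210 × 10⁴¹ N

6.210 × 10⁴¹ N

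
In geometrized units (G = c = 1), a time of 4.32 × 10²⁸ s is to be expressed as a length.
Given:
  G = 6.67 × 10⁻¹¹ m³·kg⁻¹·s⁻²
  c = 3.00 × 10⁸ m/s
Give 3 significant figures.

Time → length via c.
4.32 × 10²⁸ s × (c) = 1.30 × 10³⁷ m

1.30 × 10³⁷ m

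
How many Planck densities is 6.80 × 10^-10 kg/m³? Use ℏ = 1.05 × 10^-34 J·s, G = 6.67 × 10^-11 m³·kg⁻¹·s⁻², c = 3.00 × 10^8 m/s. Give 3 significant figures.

Planck density: ρ_P = c⁵/(ℏG²) = 5.20 × 10^96 kg/m³.
6.80 × 10^-10 / 5.20 × 10^96 = 1.31 × 10^-106

1.31 × 10^-106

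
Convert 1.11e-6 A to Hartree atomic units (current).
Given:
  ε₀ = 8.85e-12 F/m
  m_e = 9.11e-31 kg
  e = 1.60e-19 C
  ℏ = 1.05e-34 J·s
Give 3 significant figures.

atomic unit of electric current: I_au = e E_h/ℏ = m_e e⁵/((4πε₀)²ℏ³) = 6.67e-3 A.
1.11e-6 / 6.67e-3 = 1.66e-4

1.66e-4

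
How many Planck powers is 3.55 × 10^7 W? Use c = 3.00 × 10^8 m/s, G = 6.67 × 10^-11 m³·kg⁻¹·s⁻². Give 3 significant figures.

9.74 × 10^-46

Planck power: P_P = c⁵/G = 3.64 × 10^52 W.
3.55 × 10^7 / 3.64 × 10^52 = 9.74 × 10^-46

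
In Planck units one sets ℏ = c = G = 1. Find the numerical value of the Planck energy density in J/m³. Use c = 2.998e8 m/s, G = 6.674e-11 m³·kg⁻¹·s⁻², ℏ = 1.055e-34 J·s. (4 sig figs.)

4.632e113 J/m³

u_P = c⁷/(ℏG²)
  = 2.177e59 / 4.699e-55
  = 4.632e113 J/m³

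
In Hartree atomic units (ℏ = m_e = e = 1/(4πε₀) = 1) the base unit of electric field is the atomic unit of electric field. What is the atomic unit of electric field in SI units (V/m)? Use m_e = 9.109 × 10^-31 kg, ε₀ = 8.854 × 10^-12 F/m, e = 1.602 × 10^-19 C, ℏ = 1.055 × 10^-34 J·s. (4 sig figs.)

5.131 × 10^11 V/m

E_au = E_h/(e a₀) = m_e²e⁵/((4πε₀)³ℏ⁴)
E_h = 4.354 × 10^-18 J
a₀ = 5.297 × 10^-11 m
E_h/(e·a₀) = 5.131 × 10^11 V/m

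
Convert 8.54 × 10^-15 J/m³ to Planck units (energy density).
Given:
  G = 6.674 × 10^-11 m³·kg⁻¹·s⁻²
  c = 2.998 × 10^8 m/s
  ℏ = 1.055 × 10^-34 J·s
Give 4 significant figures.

1.844 × 10^-128

Planck energy density: u_P = c⁷/(ℏG²) = 4.632 × 10^113 J/m³.
8.54 × 10^-15 / 4.632 × 10^113 = 1.844 × 10^-128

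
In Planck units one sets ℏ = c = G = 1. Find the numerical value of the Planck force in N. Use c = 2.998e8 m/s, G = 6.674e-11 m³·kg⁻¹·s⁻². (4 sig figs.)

1.210e44 N

F_P = c⁴/G
  = 8.078e33 / 6.674e-11
  = 1.210e44 N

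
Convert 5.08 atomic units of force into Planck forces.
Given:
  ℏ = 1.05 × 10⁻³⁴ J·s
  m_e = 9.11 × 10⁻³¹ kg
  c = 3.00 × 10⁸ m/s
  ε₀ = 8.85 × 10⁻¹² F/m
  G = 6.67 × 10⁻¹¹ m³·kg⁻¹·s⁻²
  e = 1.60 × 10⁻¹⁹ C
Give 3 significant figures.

3.48 × 10⁻⁵¹

atomic unit of force: F_au = E_h/a₀ = m_e²e⁶/((4πε₀)³ℏ⁴) = 8.33 × 10⁻⁸ N
Planck force: F_P = c⁴/G = 1.21 × 10⁴⁴ N
5.08 × 8.33 × 10⁻⁸ / 1.21 × 10⁴⁴ = 3.48 × 10⁻⁵¹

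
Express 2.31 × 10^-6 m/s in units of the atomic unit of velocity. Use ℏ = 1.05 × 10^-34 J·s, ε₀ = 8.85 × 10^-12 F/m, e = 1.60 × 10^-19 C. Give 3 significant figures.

1.05 × 10^-12

atomic unit of velocity: v_au = e²/(4πε₀ℏ) = 2.19 × 10^6 m/s.
2.31 × 10^-6 / 2.19 × 10^6 = 1.05 × 10^-12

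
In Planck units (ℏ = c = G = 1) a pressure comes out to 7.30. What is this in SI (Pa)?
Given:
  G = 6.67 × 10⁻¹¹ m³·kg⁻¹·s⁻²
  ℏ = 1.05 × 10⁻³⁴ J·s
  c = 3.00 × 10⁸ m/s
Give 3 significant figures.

3.42 × 10¹¹⁴ Pa

One Planck pressure: p_P = c⁷/(ℏG²) = 4.68 × 10¹¹³ Pa.
7.30 × 4.68 × 10¹¹³ Pa = 3.42 × 10¹¹⁴ Pa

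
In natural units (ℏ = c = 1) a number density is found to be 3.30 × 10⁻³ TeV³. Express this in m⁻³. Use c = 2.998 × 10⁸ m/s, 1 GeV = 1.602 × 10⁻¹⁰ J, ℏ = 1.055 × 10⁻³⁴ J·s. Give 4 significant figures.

4.288 × 10⁵³ m⁻³

Number density is [L]⁻³ = [E]³/(ℏc)³.
1 GeV³ → 1/(ℏc)³ × (1 GeV in J)³ = 1.299 × 10⁴⁷ m⁻³.
Convert the energy scale: 3.30 × 10⁻³ TeV³ = 3.30 × 10⁶ GeV³.
Result: 3.30 × 10⁶ × 1.299 × 10⁴⁷ = 4.288 × 10⁵³ m⁻³.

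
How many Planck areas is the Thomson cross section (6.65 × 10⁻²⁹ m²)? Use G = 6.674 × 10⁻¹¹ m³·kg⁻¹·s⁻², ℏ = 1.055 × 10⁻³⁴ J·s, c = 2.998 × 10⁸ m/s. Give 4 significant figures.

2.545 × 10⁴¹

Planck area: A_P = ℏG/c³ = 2.613 × 10⁻⁷⁰ m².
6.65 × 10⁻²⁹ / 2.613 × 10⁻⁷⁰ = 2.545 × 10⁴¹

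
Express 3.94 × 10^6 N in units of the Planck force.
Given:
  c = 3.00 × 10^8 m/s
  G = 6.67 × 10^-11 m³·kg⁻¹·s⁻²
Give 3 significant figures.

3.24 × 10^-38

Planck force: F_P = c⁴/G = 1.21 × 10^44 N.
3.94 × 10^6 / 1.21 × 10^44 = 3.24 × 10^-38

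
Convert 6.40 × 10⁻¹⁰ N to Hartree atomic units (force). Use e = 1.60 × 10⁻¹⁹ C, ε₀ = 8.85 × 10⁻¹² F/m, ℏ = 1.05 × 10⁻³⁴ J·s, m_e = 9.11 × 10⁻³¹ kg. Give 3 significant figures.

7.68 × 10⁻³

atomic unit of force: F_au = E_h/a₀ = m_e²e⁶/((4πε₀)³ℏ⁴) = 8.33 × 10⁻⁸ N.
6.40 × 10⁻¹⁰ / 8.33 × 10⁻⁸ = 7.68 × 10⁻³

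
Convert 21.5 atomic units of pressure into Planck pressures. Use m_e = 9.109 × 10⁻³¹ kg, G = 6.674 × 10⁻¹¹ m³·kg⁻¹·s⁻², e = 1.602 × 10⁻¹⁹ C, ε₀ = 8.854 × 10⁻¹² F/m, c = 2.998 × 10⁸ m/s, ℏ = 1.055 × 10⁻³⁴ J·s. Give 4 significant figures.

1.360 × 10⁻⁹⁹

atomic unit of pressure: P_au = E_h/a₀³ = m_e⁴e¹⁰/((4πε₀)⁵ℏ⁸) = 2.929 × 10¹³ Pa
Planck pressure: p_P = c⁷/(ℏG²) = 4.632 × 10¹¹³ Pa
21.5 × 2.929 × 10¹³ / 4.632 × 10¹¹³ = 1.360 × 10⁻⁹⁹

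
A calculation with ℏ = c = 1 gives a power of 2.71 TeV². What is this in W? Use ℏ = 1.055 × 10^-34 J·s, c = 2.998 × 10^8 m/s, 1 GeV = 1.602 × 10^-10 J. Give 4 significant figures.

Power is [E]/[T] = [E]²/ℏ.
1 GeV² → 1/ℏ × (1 GeV in J)² = 2.433 × 10^14 W.
Convert the energy scale: 2.71 TeV² = 2.71 × 10^6 GeV².
Result: 2.71 × 10^6 × 2.433 × 10^14 = 6.592 × 10^20 W.

6.592 × 10^20 W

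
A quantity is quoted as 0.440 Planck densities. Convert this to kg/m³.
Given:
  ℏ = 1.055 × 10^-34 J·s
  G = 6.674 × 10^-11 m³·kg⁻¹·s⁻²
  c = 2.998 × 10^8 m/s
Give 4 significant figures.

2.268 × 10^96 kg/m³

One Planck density: ρ_P = c⁵/(ℏG²) = 5.154 × 10^96 kg/m³.
0.440 × 5.154 × 10^96 kg/m³ = 2.268 × 10^96 kg/m³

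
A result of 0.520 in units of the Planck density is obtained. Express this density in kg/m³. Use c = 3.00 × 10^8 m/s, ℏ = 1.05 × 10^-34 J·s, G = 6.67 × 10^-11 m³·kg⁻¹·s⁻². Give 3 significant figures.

One Planck density: ρ_P = c⁵/(ℏG²) = 5.20 × 10^96 kg/m³.
0.520 × 5.20 × 10^96 kg/m³ = 2.71 × 10^96 kg/m³

2.71 × 10^96 kg/m³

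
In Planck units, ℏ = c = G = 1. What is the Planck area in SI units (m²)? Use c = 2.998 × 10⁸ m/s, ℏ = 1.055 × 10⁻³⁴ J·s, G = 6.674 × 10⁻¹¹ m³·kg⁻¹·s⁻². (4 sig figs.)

2.613 × 10⁻⁷⁰ m²

The unique combination of the constants set to 1 with dimensions of area is A_P = ℏG/c³.
  = 7.041 × 10⁻⁴⁵ / 2.695 × 10²⁵
  = 2.613 × 10⁻⁷⁰ m²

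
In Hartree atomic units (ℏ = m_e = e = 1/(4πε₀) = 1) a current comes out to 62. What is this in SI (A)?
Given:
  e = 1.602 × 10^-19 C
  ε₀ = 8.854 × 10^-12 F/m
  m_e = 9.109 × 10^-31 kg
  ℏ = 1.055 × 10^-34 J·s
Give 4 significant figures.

0.4099 A

One atomic unit of electric current: I_au = e E_h/ℏ = m_e e⁵/((4πε₀)²ℏ³) = 6.612 × 10^-3 A.
62 × 6.612 × 10^-3 A = 0.4099 A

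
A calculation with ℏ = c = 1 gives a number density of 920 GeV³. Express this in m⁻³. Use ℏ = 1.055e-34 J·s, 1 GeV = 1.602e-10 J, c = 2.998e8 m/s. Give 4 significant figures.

Number density is [L]⁻³ = [E]³/(ℏc)³.
1 GeV³ → 1/(ℏc)³ × (1 GeV in J)³ = 1.299e47 m⁻³.
Result: 920 × 1.299e47 = 1.195e50 m⁻³.

1.195e50 m⁻³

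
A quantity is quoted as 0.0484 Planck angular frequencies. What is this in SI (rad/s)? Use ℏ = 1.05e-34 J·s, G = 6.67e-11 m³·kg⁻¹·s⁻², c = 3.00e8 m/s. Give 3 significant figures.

One Planck angular frequency: ω_P = √(c⁵/(ℏG)) = 1.86e43 rad/s.
0.0484 × 1.86e43 rad/s = 9.02e41 rad/s

9.02e41 rad/s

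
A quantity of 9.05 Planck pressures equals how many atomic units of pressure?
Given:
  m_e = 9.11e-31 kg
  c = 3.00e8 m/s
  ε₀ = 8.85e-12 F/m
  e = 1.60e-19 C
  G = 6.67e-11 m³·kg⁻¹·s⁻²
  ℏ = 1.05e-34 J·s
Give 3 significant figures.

Planck pressure: p_P = c⁷/(ℏG²) = 4.68e113 Pa
atomic unit of pressure: P_au = E_h/a₀³ = m_e⁴e¹⁰/((4πε₀)⁵ℏ⁸) = 3.01e13 Pa
9.05 × 4.68e113 / 3.01e13 = 1.41e101

1.41e101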